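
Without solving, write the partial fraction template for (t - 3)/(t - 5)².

Repeated linear factor: α/(t - 5) + β/(t - 5)²


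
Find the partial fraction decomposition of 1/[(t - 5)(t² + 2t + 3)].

Cover-up at t = 5: A = 1/(5² + 2·5 + 3) = 1/38. Then B = -A = -1/38, C = -A·(2 + 5) = -7/38
Result: (1/38)/(t - 5) - ((1/38)t + 7/38)/(t² + 2t + 3)


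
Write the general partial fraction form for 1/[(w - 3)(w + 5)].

Distinct linear factors: α/(w - 3) + β/(w + 5)


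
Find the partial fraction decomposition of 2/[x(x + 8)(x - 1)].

Using cover-up method: A = -1/4, B = 1/36, C = 2/9
Result: (-1/4)/x + (1/36)/(x + 8) + (2/9)/(x - 1)


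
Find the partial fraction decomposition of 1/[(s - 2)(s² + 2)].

Cover-up at s = 2: α = 1/(2² + 2) = 1/6. Then β = -α = -1/6, γ = -α·(0 + 2) = -1/3
Result: (1/6)/(s - 2) - ((1/6)s + 1/3)/(s² + 2)


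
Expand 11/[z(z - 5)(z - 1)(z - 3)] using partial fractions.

Using Heaviside cover-up: (-11/15)/z + (11/40)/(z - 5) + (11/8)/(z - 1) - (11/12)/(z - 3)


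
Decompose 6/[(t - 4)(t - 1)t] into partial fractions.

Using cover-up method: A = 1/2, B = -2, C = 3/2
Result: (1/2)/(t - 4) - 2/(t - 1) + (3/2)/t


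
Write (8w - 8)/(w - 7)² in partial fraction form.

(8w - 8) = A(w - 7) + B. At w = 7: B = 8·7 - 8 = 48. Coeff of w: A = 8
Result: 8/(w - 7) + 48/(w - 7)²


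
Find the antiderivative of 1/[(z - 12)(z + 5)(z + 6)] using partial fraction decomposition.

Cover-up: A = 1/306, B = -1/17, C = 1/18. Decomposition: (1/306)/(z - 12) - (1/17)/(z + 5) + (1/18)/(z + 6). Integrate each term: (1/306) ln|(z - 12)| - (1/17) ln|(z + 5)| + (1/18) ln|(z + 6)| + C


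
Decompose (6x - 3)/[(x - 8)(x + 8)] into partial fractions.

At x=8: P = (6·8 - 3)/(8 + 8) = 45/16. At x=-8: Q = (6·(-8) - 3)/(-8 - 8) = 51/16
Result: (45/16)/(x - 8) + (51/16)/(x + 8)


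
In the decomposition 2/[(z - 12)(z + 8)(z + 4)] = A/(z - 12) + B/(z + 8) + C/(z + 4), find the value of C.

Cover-up at z = -4: C = 2/[(-4 - 12)(-4 + 8)] = 2/[(-16)(4)] = -2/64 = -1/32


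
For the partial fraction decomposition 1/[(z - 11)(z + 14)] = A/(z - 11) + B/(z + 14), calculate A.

Cover-up at z = 11: A = 1/(11 + 14) = 1/25


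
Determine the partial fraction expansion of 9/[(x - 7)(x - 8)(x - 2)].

Using cover-up method: P = -9/5, Q = 3/2, R = 3/10
Result: (-9/5)/(x - 7) + (3/2)/(x - 8) + (3/10)/(x - 2)


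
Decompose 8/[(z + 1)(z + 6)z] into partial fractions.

Using cover-up method: α = -8/5, β = 4/15, γ = 4/3
Result: (-8/5)/(z + 1) + (4/15)/(z + 6) + (4/3)/z


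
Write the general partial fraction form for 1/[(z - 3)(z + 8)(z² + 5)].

Two linear + quadratic: P/(z - 3) + Q/(z + 8) + (Rz + S)/(z² + 5)


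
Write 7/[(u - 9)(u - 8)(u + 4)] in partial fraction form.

Using cover-up method: P = 7/13, Q = -7/12, R = 7/156
Result: (7/13)/(u - 9) - (7/12)/(u - 8) + (7/156)/(u + 4)


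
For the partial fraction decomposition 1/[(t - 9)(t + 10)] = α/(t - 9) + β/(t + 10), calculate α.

Cover-up at t = 9: α = 1/(9 + 10) = 1/19


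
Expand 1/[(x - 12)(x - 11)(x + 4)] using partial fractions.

Using cover-up method: A = 1/16, B = -1/15, C = 1/240
Result: (1/16)/(x - 12) - (1/15)/(x - 11) + (1/240)/(x + 4)


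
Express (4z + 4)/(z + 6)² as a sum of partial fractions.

(4z + 4) = A(z + 6) + B. At z = -6: B = 4·(-6) + 4 = -20. Coeff of z: A = 4
Result: 4/(z + 6) - 20/(z + 6)²


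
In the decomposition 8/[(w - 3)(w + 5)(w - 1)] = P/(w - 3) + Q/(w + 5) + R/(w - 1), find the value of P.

Cover-up at w = 3: P = 8/[(3 + 5)(3 - 1)] = 8/[(8)(2)] = 8/16 = 1/2


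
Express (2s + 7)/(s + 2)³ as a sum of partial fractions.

(2s + 7) = P(s + 2)² + Q(s + 2) + R. At s = -2: R = 2·(-2) + 7 = 3. Coefficients: P = 0, Q = 2
Result: 2/(s + 2)² + 3/(s + 2)³


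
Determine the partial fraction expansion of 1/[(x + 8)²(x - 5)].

Cover-up at x=5: R = 1/(5 + 8)² = 1/169. Cover-up at x=-8: Q = 1/(-8 - 5) = -1/13. Comparing x² coeff: P = -R = -1/169
Result: (-1/169)/(x + 8) - (1/13)/(x + 8)² + (1/169)/(x - 5)


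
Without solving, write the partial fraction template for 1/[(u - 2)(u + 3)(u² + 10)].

Two linear + quadratic: A/(u - 2) + B/(u + 3) + (Cu + D)/(u² + 10)


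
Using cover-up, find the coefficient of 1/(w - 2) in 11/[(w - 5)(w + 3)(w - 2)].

Cover (w - 2), set w=2: 11/[(2 - 5)(2 + 3)] = -11/15


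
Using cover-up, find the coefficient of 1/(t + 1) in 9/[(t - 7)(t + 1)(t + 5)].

Cover (t + 1), set t=-1: 9/[(-1 - 7)(-1 + 5)] = -9/32


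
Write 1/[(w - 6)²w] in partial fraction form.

Cover-up at w=0: R = 1/(0 - 6)² = 1/36. Cover-up at w=6: Q = 1/(6 - 0) = 1/6. Comparing w² coeff: P = -R = -1/36
Result: (-1/36)/(w - 6) + (1/6)/(w - 6)² + (1/36)/w


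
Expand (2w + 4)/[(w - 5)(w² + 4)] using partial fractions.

At w=5: P = (2·5 + 4)/(5² + 4) = 14/29. Q = -P = -14/29, R = 2 - 5·P = -12/29
Result: (14/29)/(w - 5) - ((14/29)w + 12/29)/(w² + 4)


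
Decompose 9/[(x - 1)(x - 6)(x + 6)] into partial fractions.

Using cover-up method: A = -9/35, B = 3/20, C = 3/28
Result: (-9/35)/(x - 1) + (3/20)/(x - 6) + (3/28)/(x + 6)


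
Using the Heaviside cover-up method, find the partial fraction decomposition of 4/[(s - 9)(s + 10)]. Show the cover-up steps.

Cover (s - 9): set s=9, get A = 4/(9 + 10) = 4/19. Cover (s + 10): set s=-10, get B = 4/(-10 - 9) = -4/19.
Result: (4/19)/(s - 9) - (4/19)/(s + 10)


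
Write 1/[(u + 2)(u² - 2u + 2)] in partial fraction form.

Cover-up at u = -2: P = 1/((-2)² - 2·(-2) + 2) = 1/10. Then Q = -P = -1/10, R = -P·(-2 - 2) = 2/5
Result: (1/10)/(u + 2) - ((1/10)u - 2/5)/(u² - 2u + 2)


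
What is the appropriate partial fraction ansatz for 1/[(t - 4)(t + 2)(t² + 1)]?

Two linear + quadratic: α/(t - 4) + β/(t + 2) + (γt + δ)/(t² + 1)


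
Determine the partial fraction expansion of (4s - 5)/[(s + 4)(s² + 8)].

At s=-4: A = (4·(-4) - 5)/((-4)² + 8) = -7/8. B = -A = 7/8, C = 4 - (-4)·A = 1/2
Result: (-7/8)/(s + 4) + ((7/8)s + 1/2)/(s² + 8)


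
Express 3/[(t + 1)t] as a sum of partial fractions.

3/(t + 1)t = A/(t + 1) + B/t. A = 3/(-1 - 0) = -3, B = 3/(0 + 1) = 3
Result: -3/(t + 1) + 3/t


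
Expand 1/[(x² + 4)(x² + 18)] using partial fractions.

Coefficient matching gives α = γ = 0, β = 1/(18-4) = 1/14, δ = -β = -1/14
Result: (1/14)/(x² + 4) - (1/14)/(x² + 18)


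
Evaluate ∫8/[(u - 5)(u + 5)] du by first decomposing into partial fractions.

Decompose: 8/[(u - 5)(u + 5)] = (4/5)/(u - 5) - (4/5)/(u + 5). Integrate each term: (4/5) ln|(u - 5)| - (4/5) ln|(u + 5)| + C


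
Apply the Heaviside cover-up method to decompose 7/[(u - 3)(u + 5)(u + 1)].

Cover (u - 3), u=3: α = 7/[(3 + 5)(3 + 1)] = 7/32. Cover (u + 5), u=-5: β = 7/[(-5 - 3)(-5 + 1)] = 7/32. Cover (u + 1), u=-1: γ = 7/[(-1 - 3)(-1 + 5)] = -7/16.
Result: (7/32)/(u - 3) + (7/32)/(u + 5) - (7/16)/(u + 1)


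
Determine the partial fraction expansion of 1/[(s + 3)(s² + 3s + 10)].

Cover-up at s = -3: A = 1/((-3)² + 3·(-3) + 10) = 1/10. Then B = -A = -1/10, C = -A·(3 - 3) = 0
Result: (1/10)/(s + 3) - ((1/10)s)/(s² + 3s + 10)


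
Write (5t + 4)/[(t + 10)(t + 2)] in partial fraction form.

At t=-10: A = (5·(-10) + 4)/(-10 + 2) = 23/4. At t=-2: B = (5·(-2) + 4)/(-2 + 10) = -3/4
Result: (23/4)/(t + 10) - (3/4)/(t + 2)


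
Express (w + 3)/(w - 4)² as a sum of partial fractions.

(w + 3) = P(w - 4) + Q. At w = 4: Q = 1·4 + 3 = 7. Coeff of w: P = 1
Result: 1/(w - 4) + 7/(w - 4)²


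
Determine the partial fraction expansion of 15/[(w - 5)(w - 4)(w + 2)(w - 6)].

Using Heaviside cover-up: (-15/7)/(w - 5) + (5/4)/(w - 4) - (5/112)/(w + 2) + (15/16)/(w - 6)


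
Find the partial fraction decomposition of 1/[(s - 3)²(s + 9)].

Cover-up at s=-9: R = 1/(-9 - 3)² = 1/144. Cover-up at s=3: Q = 1/(3 + 9) = 1/12. Comparing s² coeff: P = -R = -1/144
Result: (-1/144)/(s - 3) + (1/12)/(s - 3)² + (1/144)/(s + 9)


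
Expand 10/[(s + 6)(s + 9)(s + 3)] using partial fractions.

Using cover-up method: α = -10/9, β = 5/9, γ = 5/9
Result: (-10/9)/(s + 6) + (5/9)/(s + 9) + (5/9)/(s + 3)


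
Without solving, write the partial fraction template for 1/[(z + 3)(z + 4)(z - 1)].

Three distinct linear factors: α/(z + 3) + β/(z + 4) + γ/(z - 1)


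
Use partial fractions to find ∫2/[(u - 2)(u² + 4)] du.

Cover-up at u=2: P = 2/(2²+4) = 1/4. Coeff matching: Q = -1/4, R = -1/2. Decomposition: (1/4)/(u - 2) - ((1/4)u + 1/2)/(u² + 4). Integrate: linear → ln, quadratic → (1/2)ln + arctan: (1/4) ln|(u - 2)| - (1/8) ln(u² + 4) - (1/4) arctan(u/2) + C


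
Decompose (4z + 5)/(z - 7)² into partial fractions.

(4z + 5) = α(z - 7) + β. At z = 7: β = 4·7 + 5 = 33. Coeff of z: α = 4
Result: 4/(z - 7) + 33/(z - 7)²


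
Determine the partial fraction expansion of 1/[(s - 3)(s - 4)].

1/(s - 3)(s - 4) = P/(s - 3) + Q/(s - 4). P = 1/(3 - 4) = -1, Q = 1/(4 - 3) = 1
Result: -1/(s - 3) + 1/(s - 4)


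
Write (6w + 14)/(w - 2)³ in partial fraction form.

(6w + 14) = A(w - 2)² + B(w - 2) + C. At w = 2: C = 6·2 + 14 = 26. Coefficients: A = 0, B = 6
Result: 6/(w - 2)² + 26/(w - 2)³


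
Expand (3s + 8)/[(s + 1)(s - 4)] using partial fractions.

At s=-1: P = (3·(-1) + 8)/(-1 - 4) = -1. At s=4: Q = (3·4 + 8)/(4 + 1) = 4
Result: -1/(s + 1) + 4/(s - 4)


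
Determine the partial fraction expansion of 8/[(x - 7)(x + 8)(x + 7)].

Using cover-up method: P = 4/105, Q = 8/15, R = -4/7
Result: (4/105)/(x - 7) + (8/15)/(x + 8) - (4/7)/(x + 7)


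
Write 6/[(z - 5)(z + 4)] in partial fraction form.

6/(z - 5)(z + 4) = α/(z - 5) + β/(z + 4). α = 6/(5 + 4) = 2/3, β = 6/(-4 - 5) = -2/3
Result: (2/3)/(z - 5) - (2/3)/(z + 4)


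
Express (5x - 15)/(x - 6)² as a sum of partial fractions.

(5x - 15) = P(x - 6) + Q. At x = 6: Q = 5·6 - 15 = 15. Coeff of x: P = 5
Result: 5/(x - 6) + 15/(x - 6)²


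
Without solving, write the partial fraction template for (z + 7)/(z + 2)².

Repeated linear factor: P/(z + 2) + Q/(z + 2)²


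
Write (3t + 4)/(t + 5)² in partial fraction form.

(3t + 4) = α(t + 5) + β. At t = -5: β = 3·(-5) + 4 = -11. Coeff of t: α = 3
Result: 3/(t + 5) - 11/(t + 5)²


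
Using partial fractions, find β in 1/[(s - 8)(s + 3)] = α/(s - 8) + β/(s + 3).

Cover-up at s = -3: β = 1/(-3 - 8) = -1/11


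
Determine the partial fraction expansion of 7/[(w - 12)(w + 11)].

7/(w - 12)(w + 11) = P/(w - 12) + Q/(w + 11). P = 7/(12 + 11) = 7/23, Q = 7/(-11 - 12) = -7/23
Result: (7/23)/(w - 12) - (7/23)/(w + 11)


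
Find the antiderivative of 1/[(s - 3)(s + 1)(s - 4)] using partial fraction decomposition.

Cover-up: P = -1/4, Q = 1/20, R = 1/5. Decomposition: (-1/4)/(s - 3) + (1/20)/(s + 1) + (1/5)/(s - 4). Integrate each term: (-1/4) ln|(s - 3)| + (1/20) ln|(s + 1)| + (1/5) ln|(s - 4)| + C


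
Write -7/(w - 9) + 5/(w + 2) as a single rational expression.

Common denominator (w - 9)(w + 2). Numerator: -7(w + 2) + 5(w - 9) = (-7w - 14) + (5w - 45) = -2w - 59
Result: (-2w - 59)/[(w - 9)(w + 2)]


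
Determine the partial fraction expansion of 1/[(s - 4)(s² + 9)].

Cover-up at s = 4: α = 1/(4² + 9) = 1/25. Then β = -α = -1/25, γ = -α·(0 + 4) = -4/25
Result: (1/25)/(s - 4) - ((1/25)s + 4/25)/(s² + 9)


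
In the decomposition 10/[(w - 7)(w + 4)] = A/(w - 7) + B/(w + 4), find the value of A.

Cover-up at w = 7: A = 10/(7 + 4) = 10/11


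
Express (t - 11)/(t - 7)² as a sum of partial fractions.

(t - 11) = α(t - 7) + β. At t = 7: β = 1·7 - 11 = -4. Coeff of t: α = 1
Result: 1/(t - 7) - 4/(t - 7)²


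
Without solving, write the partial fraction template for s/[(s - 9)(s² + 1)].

Linear + irreducible quadratic: α/(s - 9) + (βs + γ)/(s² + 1)


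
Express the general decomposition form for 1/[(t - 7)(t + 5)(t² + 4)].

Two linear + quadratic: A/(t - 7) + B/(t + 5) + (Ct + D)/(t² + 4)


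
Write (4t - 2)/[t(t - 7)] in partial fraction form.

At t=0: α = (4·0 - 2)/(0 - 7) = 2/7. At t=7: β = (4·7 - 2)/(7 - 0) = 26/7
Result: (2/7)/t + (26/7)/(t - 7)


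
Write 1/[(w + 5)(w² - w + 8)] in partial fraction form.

Cover-up at w = -5: P = 1/((-5)² - 1·(-5) + 8) = 1/38. Then Q = -P = -1/38, R = -P·(-1 - 5) = 3/19
Result: (1/38)/(w + 5) - ((1/38)w - 3/19)/(w² - w + 8)


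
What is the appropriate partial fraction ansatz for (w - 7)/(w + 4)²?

Repeated linear factor: P/(w + 4) + Q/(w + 4)²


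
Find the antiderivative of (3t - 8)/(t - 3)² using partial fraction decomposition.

Decompose: A = 3, B = 3·3 - 8 = 1, so (3t - 8)/(t - 3)² = 3/(t - 3) + 1/(t - 3)². Integrate: ∫ A/(t - 3) dt = 3 ln|(t - 3)|; ∫ B/(t - 3)² dt = -1/(t - 3). Sum: 3 ln|(t - 3)| - 1/(t - 3) + C


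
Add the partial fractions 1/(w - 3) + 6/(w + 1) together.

Common denominator (w - 3)(w + 1). Numerator: 1(w + 1) + 6(w - 3) = (w + 1) + (6w - 18) = 7w - 17
Result: (7w - 17)/[(w - 3)(w + 1)]


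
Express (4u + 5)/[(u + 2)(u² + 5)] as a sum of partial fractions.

At u=-2: A = (4·(-2) + 5)/((-2)² + 5) = -1/3. B = -A = 1/3, C = 4 - (-2)·A = 10/3
Result: (-1/3)/(u + 2) + ((1/3)u + 10/3)/(u² + 5)


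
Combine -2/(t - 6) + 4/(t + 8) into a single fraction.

Common denominator (t - 6)(t + 8). Numerator: -2(t + 8) + 4(t - 6) = (-2t - 16) + (4t - 24) = 2t - 40
Result: (2t - 40)/[(t - 6)(t + 8)]


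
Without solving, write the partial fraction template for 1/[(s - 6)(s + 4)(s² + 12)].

Two linear + quadratic: A/(s - 6) + B/(s + 4) + (Cs + D)/(s² + 12)


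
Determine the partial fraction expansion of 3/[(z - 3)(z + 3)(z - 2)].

Using cover-up method: P = 1/2, Q = 1/10, R = -3/5
Result: (1/2)/(z - 3) + (1/10)/(z + 3) - (3/5)/(z - 2)


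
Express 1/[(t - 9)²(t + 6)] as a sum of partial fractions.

Cover-up at t=-6: C = 1/(-6 - 9)² = 1/225. Cover-up at t=9: B = 1/(9 + 6) = 1/15. Comparing t² coeff: A = -C = -1/225
Result: (-1/225)/(t - 9) + (1/15)/(t - 9)² + (1/225)/(t + 6)


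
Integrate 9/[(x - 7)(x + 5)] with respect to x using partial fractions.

Decompose: 9/[(x - 7)(x + 5)] = (3/4)/(x - 7) - (3/4)/(x + 5). Integrate each term: (3/4) ln|(x - 7)| - (3/4) ln|(x + 5)| + C


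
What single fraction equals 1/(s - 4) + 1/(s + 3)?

Common denominator (s - 4)(s + 3). Numerator: 1(s + 3) + 1(s - 4) = (s + 3) + (s - 4) = 2s - 1
Result: (2s - 1)/[(s - 4)(s + 3)]


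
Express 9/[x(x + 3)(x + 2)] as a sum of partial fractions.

Using cover-up method: α = 3/2, β = 3, γ = -9/2
Result: (3/2)/x + 3/(x + 3) - (9/2)/(x + 2)


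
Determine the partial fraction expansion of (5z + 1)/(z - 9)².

(5z + 1) = A(z - 9) + B. At z = 9: B = 5·9 + 1 = 46. Coeff of z: A = 5
Result: 5/(z - 9) + 46/(z - 9)²


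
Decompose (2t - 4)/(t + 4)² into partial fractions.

(2t - 4) = P(t + 4) + Q. At t = -4: Q = 2·(-4) - 4 = -12. Coeff of t: P = 2
Result: 2/(t + 4) - 12/(t + 4)²


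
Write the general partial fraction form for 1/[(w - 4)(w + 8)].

Distinct linear factors: A/(w - 4) + B/(w + 8)


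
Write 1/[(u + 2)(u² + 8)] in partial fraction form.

Cover-up at u = -2: P = 1/((-2)² + 8) = 1/12. Then Q = -P = -1/12, R = -P·(0 - 2) = 1/6
Result: (1/12)/(u + 2) - ((1/12)u - 1/6)/(u² + 8)


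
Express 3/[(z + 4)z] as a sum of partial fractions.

3/(z + 4)z = A/(z + 4) + B/z. A = 3/(-4 - 0) = -3/4, B = 3/(0 + 4) = 3/4
Result: (-3/4)/(z + 4) + (3/4)/z


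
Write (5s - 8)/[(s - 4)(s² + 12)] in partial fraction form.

At s=4: A = (5·4 - 8)/(4² + 12) = 3/7. B = -A = -3/7, C = 5 - 4·A = 23/7
Result: (3/7)/(s - 4) - ((3/7)s - 23/7)/(s² + 12)


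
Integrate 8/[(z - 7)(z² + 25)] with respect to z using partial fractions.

Cover-up at z=7: P = 8/(7²+25) = 4/37. Coeff matching: Q = -4/37, R = -28/37. Decomposition: (4/37)/(z - 7) - ((4/37)z + 28/37)/(z² + 25). Integrate: linear → ln, quadratic → (1/2)ln + arctan: (4/37) ln|(z - 7)| - (2/37) ln(z² + 25) - (28/185) arctan(z/5) + C


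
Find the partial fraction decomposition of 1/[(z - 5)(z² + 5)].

Cover-up at z = 5: A = 1/(5² + 5) = 1/30. Then B = -A = -1/30, C = -A·(0 + 5) = -1/6
Result: (1/30)/(z - 5) - ((1/30)z + 1/6)/(z² + 5)


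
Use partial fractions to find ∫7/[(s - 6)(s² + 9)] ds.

Cover-up at s=6: A = 7/(6²+9) = 7/45. Coeff matching: B = -7/45, C = -14/15. Decomposition: (7/45)/(s - 6) - ((7/45)s + 14/15)/(s² + 9). Integrate: linear → ln, quadratic → (1/2)ln + arctan: (7/45) ln|(s - 6)| - (7/90) ln(s² + 9) - (14/45) arctan(s/3) + C


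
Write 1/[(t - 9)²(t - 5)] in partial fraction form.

Cover-up at t=5: C = 1/(5 - 9)² = 1/16. Cover-up at t=9: B = 1/(9 - 5) = 1/4. Comparing t² coeff: A = -C = -1/16
Result: (-1/16)/(t - 9) + (1/4)/(t - 9)² + (1/16)/(t - 5)


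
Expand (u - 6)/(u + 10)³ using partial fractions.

(u - 6) = A(u + 10)² + B(u + 10) + C. At u = -10: C = 1·(-10) - 6 = -16. Coefficients: A = 0, B = 1
Result: 1/(u + 10)² - 16/(u + 10)³


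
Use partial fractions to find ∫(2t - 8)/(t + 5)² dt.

Decompose: α = 2, β = 2·(-5) - 8 = -18, so (2t - 8)/(t + 5)² = 2/(t + 5) - 18/(t + 5)². Integrate: ∫ α/(t + 5) dt = 2 ln|(t + 5)|; ∫ β/(t + 5)² dt = 18/(t + 5). Sum: 2 ln|(t + 5)| + 18/(t + 5) + C


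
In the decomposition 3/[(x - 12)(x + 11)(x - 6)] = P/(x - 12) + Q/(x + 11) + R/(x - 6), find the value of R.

Cover-up at x = 6: R = 3/[(6 - 12)(6 + 11)] = 3/[(-6)(17)] = -3/102 = -1/34


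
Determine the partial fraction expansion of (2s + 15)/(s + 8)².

(2s + 15) = P(s + 8) + Q. At s = -8: Q = 2·(-8) + 15 = -1. Coeff of s: P = 2
Result: 2/(s + 8) - 1/(s + 8)²


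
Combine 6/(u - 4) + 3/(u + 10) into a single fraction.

Common denominator (u - 4)(u + 10). Numerator: 6(u + 10) + 3(u - 4) = (6u + 60) + (3u - 12) = 9u + 48
Result: (9u + 48)/[(u - 4)(u + 10)]


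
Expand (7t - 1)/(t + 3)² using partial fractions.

(7t - 1) = P(t + 3) + Q. At t = -3: Q = 7·(-3) - 1 = -22. Coeff of t: P = 7
Result: 7/(t + 3) - 22/(t + 3)²


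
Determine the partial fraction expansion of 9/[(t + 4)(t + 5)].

9/(t + 4)(t + 5) = α/(t + 4) + β/(t + 5). α = 9/(-4 + 5) = 9, β = 9/(-5 + 4) = -9
Result: 9/(t + 4) - 9/(t + 5)


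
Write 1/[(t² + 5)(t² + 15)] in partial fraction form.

Coefficient matching gives A = C = 0, B = 1/(15-5) = 1/10, D = -B = -1/10
Result: (1/10)/(t² + 5) - (1/10)/(t² + 15)


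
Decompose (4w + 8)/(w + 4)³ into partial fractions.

(4w + 8) = P(w + 4)² + Q(w + 4) + R. At w = -4: R = 4·(-4) + 8 = -8. Coefficients: P = 0, Q = 4
Result: 4/(w + 4)² - 8/(w + 4)³


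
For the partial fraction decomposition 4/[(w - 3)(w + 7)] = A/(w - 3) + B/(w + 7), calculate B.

Cover-up at w = -7: B = 4/(-7 - 3) = -4/10 = -2/5


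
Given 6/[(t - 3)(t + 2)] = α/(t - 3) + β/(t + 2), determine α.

Cover-up at t = 3: α = 6/(3 + 2) = 6/5


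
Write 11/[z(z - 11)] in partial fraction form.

11/z(z - 11) = P/z + Q/(z - 11). P = 11/(0 - 11) = -1, Q = 11/(11 - 0) = 1
Result: -1/z + 1/(z - 11)


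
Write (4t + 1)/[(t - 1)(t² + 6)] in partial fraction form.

At t=1: A = (4·1 + 1)/(1² + 6) = 5/7. B = -A = -5/7, C = 4 - 1·A = 23/7
Result: (5/7)/(t - 1) - ((5/7)t - 23/7)/(t² + 6)


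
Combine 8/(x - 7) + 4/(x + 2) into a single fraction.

Common denominator (x - 7)(x + 2). Numerator: 8(x + 2) + 4(x - 7) = (8x + 16) + (4x - 28) = 12x - 12
Result: (12x - 12)/[(x - 7)(x + 2)]


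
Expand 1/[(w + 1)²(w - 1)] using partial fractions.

Cover-up at w=1: R = 1/(1 + 1)² = 1/4. Cover-up at w=-1: Q = 1/(-1 - 1) = -1/2. Comparing w² coeff: P = -R = -1/4
Result: (-1/4)/(w + 1) - (1/2)/(w + 1)² + (1/4)/(w - 1)


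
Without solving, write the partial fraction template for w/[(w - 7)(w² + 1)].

Linear + irreducible quadratic: A/(w - 7) + (Bw + C)/(w² + 1)


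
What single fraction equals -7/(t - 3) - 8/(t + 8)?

Common denominator (t - 3)(t + 8). Numerator: -7(t + 8) - 8(t - 3) = (-7t - 56) - (8t - 24) = -15t - 32
Result: (-15t - 32)/[(t - 3)(t + 8)]


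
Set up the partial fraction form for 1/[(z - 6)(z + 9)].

Distinct linear factors: A/(z - 6) + B/(z + 9)


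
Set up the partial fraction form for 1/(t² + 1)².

Repeated quadratic factor: (Pt + Q)/(t² + 1) + (Rt + S)/(t² + 1)²


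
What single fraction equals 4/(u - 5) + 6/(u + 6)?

Common denominator (u - 5)(u + 6). Numerator: 4(u + 6) + 6(u - 5) = (4u + 24) + (6u - 30) = 10u - 6
Result: (10u - 6)/[(u - 5)(u + 6)]


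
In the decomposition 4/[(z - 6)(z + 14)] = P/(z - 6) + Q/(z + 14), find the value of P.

Cover-up at z = 6: P = 4/(6 + 14) = 4/20 = 1/5


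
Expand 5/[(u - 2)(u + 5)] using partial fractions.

5/(u - 2)(u + 5) = A/(u - 2) + B/(u + 5). A = 5/(2 + 5) = 5/7, B = 5/(-5 - 2) = -5/7
Result: (5/7)/(u - 2) - (5/7)/(u + 5)


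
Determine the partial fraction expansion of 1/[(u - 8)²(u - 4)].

Cover-up at u=4: γ = 1/(4 - 8)² = 1/16. Cover-up at u=8: β = 1/(8 - 4) = 1/4. Comparing u² coeff: α = -γ = -1/16
Result: (-1/16)/(u - 8) + (1/4)/(u - 8)² + (1/16)/(u - 4)


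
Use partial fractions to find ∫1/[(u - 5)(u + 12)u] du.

Cover-up: A = 1/85, B = 1/204, C = -1/60. Decomposition: (1/85)/(u - 5) + (1/204)/(u + 12) - (1/60)/u. Integrate each term: (1/85) ln|(u - 5)| + (1/204) ln|(u + 12)| - (1/60) ln|u| + C


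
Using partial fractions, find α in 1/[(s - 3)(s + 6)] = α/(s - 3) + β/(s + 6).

Cover-up at s = 3: α = 1/(3 + 6) = 1/9


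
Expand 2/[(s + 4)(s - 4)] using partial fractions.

2/(s + 4)(s - 4) = α/(s + 4) + β/(s - 4). α = 2/(-4 - 4) = -1/4, β = 2/(4 + 4) = 1/4
Result: (-1/4)/(s + 4) + (1/4)/(s - 4)


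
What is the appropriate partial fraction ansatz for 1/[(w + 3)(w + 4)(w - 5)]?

Three distinct linear factors: P/(w + 3) + Q/(w + 4) + R/(w - 5)


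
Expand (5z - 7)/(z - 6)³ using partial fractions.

(5z - 7) = α(z - 6)² + β(z - 6) + γ. At z = 6: γ = 5·6 - 7 = 23. Coefficients: α = 0, β = 5
Result: 5/(z - 6)² + 23/(z - 6)³


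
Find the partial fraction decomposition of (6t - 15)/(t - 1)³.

(6t - 15) = A(t - 1)² + B(t - 1) + C. At t = 1: C = 6·1 - 15 = -9. Coefficients: A = 0, B = 6
Result: 6/(t - 1)² - 9/(t - 1)³


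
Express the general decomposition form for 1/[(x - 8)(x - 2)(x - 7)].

Three distinct linear factors: α/(x - 8) + β/(x - 2) + γ/(x - 7)


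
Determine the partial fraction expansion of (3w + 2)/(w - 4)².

(3w + 2) = α(w - 4) + β. At w = 4: β = 3·4 + 2 = 14. Coeff of w: α = 3
Result: 3/(w - 4) + 14/(w - 4)²


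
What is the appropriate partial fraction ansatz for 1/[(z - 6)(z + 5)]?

Distinct linear factors: P/(z - 6) + Q/(z + 5)


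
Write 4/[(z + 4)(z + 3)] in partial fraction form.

4/(z + 4)(z + 3) = P/(z + 4) + Q/(z + 3). P = 4/(-4 + 3) = -4, Q = 4/(-3 + 4) = 4
Result: -4/(z + 4) + 4/(z + 3)


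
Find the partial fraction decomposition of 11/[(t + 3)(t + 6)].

11/(t + 3)(t + 6) = P/(t + 3) + Q/(t + 6). P = 11/(-3 + 6) = 11/3, Q = 11/(-6 + 3) = -11/3
Result: (11/3)/(t + 3) - (11/3)/(t + 6)


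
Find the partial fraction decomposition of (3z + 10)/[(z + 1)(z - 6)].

At z=-1: α = (3·(-1) + 10)/(-1 - 6) = -1. At z=6: β = (3·6 + 10)/(6 + 1) = 4
Result: -1/(z + 1) + 4/(z - 6)


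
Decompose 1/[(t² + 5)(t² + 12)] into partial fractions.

Coefficient matching gives P = R = 0, Q = 1/(12-5) = 1/7, S = -Q = -1/7
Result: (1/7)/(t² + 5) - (1/7)/(t² + 12)


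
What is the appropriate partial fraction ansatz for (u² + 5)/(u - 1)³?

Repeated linear factor (power 3): A/(u - 1) + B/(u - 1)² + C/(u - 1)³


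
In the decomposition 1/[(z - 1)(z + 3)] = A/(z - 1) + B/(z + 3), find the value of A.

Cover-up at z = 1: A = 1/(1 + 3) = 1/4


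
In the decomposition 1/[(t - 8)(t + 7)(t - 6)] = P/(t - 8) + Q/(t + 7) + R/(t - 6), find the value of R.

Cover-up at t = 6: R = 1/[(6 - 8)(6 + 7)] = 1/[(-2)(13)] = -1/26


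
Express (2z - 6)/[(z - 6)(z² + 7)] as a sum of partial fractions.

At z=6: P = (2·6 - 6)/(6² + 7) = 6/43. Q = -P = -6/43, R = 2 - 6·P = 50/43
Result: (6/43)/(z - 6) - ((6/43)z - 50/43)/(z² + 7)


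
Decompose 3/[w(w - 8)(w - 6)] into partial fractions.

Using cover-up method: α = 1/16, β = 3/16, γ = -1/4
Result: (1/16)/w + (3/16)/(w - 8) - (1/4)/(w - 6)


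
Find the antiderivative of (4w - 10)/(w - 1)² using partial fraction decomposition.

Decompose: A = 4, B = 4·1 - 10 = -6, so (4w - 10)/(w - 1)² = 4/(w - 1) - 6/(w - 1)². Integrate: ∫ A/(w - 1) dw = 4 ln|(w - 1)|; ∫ B/(w - 1)² dw = 6/(w - 1). Sum: 4 ln|(w - 1)| + 6/(w - 1) + C


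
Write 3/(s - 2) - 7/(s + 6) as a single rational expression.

Common denominator (s - 2)(s + 6). Numerator: 3(s + 6) - 7(s - 2) = (3s + 18) - (7s - 14) = -4s + 32
Result: (-4s + 32)/[(s - 2)(s + 6)]


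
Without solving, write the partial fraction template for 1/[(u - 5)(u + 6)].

Distinct linear factors: α/(u - 5) + β/(u + 6)


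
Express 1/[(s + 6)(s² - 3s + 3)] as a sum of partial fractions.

Cover-up at s = -6: P = 1/((-6)² - 3·(-6) + 3) = 1/57. Then Q = -P = -1/57, R = -P·(-3 - 6) = 3/19
Result: (1/57)/(s + 6) - ((1/57)s - 3/19)/(s² - 3s + 3)


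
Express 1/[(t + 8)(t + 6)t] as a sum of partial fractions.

Using cover-up method: A = 1/16, B = -1/12, C = 1/48
Result: (1/16)/(t + 8) - (1/12)/(t + 6) + (1/48)/t


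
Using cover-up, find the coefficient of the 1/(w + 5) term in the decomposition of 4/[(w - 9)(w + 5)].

Cover (w + 5), set w=-5: 4/((w - 9) at w=-5) = 4/(-14) = -2/7


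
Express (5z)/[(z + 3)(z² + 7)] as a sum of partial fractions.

At z=-3: α = (5·(-3) + 0)/((-3)² + 7) = -15/16. β = -α = 15/16, γ = 5 - (-3)·α = 35/16
Result: (-15/16)/(z + 3) + ((15/16)z + 35/16)/(z² + 7)


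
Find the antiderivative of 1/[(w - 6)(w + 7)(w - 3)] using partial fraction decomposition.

Cover-up: P = 1/39, Q = 1/130, R = -1/30. Decomposition: (1/39)/(w - 6) + (1/130)/(w + 7) - (1/30)/(w - 3). Integrate each term: (1/39) ln|(w - 6)| + (1/130) ln|(w + 7)| - (1/30) ln|(w - 3)| + C


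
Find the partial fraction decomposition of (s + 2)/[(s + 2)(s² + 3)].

At s=-2: α = (1·(-2) + 2)/((-2)² + 3) = 0. β = -α = 0, γ = 1 - (-2)·α = 1
Result: (1)/(s² + 3)


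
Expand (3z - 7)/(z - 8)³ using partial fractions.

(3z - 7) = α(z - 8)² + β(z - 8) + γ. At z = 8: γ = 3·8 - 7 = 17. Coefficients: α = 0, β = 3
Result: 3/(z - 8)² + 17/(z - 8)³


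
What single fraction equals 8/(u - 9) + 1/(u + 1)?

Common denominator (u - 9)(u + 1). Numerator: 8(u + 1) + 1(u - 9) = (8u + 8) + (u - 9) = 9u - 1
Result: (9u - 1)/[(u - 9)(u + 1)]


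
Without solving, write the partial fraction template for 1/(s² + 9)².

Repeated quadratic factor: (αs + β)/(s² + 9) + (γs + δ)/(s² + 9)²


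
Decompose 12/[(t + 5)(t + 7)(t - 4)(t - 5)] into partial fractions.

Using Heaviside cover-up: (1/15)/(t + 5) - (1/22)/(t + 7) - (4/33)/(t - 4) + (1/10)/(t - 5)


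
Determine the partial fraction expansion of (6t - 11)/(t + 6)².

(6t - 11) = A(t + 6) + B. At t = -6: B = 6·(-6) - 11 = -47. Coeff of t: A = 6
Result: 6/(t + 6) - 47/(t + 6)²


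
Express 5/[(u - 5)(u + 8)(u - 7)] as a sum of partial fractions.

Using cover-up method: P = -5/26, Q = 1/39, R = 1/6
Result: (-5/26)/(u - 5) + (1/39)/(u + 8) + (1/6)/(u - 7)


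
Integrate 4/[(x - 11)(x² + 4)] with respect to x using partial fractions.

Cover-up at x=11: A = 4/(11²+4) = 4/125. Coeff matching: B = -4/125, C = -44/125. Decomposition: (4/125)/(x - 11) - ((4/125)x + 44/125)/(x² + 4). Integrate: linear → ln, quadratic → (1/2)ln + arctan: (4/125) ln|(x - 11)| - (2/125) ln(x² + 4) - (22/125) arctan(x/2) + C


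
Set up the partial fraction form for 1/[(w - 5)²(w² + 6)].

Repeated linear + quadratic: P/(w - 5) + Q/(w - 5)² + (Rw + S)/(w² + 6)


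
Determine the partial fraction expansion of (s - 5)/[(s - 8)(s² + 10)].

At s=8: A = (1·8 - 5)/(8² + 10) = 3/74. B = -A = -3/74, C = 1 - 8·A = 25/37
Result: (3/74)/(s - 8) - ((3/74)s - 25/37)/(s² + 10)


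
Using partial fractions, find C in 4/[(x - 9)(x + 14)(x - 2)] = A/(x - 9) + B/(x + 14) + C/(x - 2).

Cover-up at x = 2: C = 4/[(2 - 9)(2 + 14)] = 4/[(-7)(16)] = -4/112 = -1/28


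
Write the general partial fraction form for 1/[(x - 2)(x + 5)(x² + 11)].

Two linear + quadratic: α/(x - 2) + β/(x + 5) + (γx + δ)/(x² + 11)


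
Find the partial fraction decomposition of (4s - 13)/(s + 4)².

(4s - 13) = A(s + 4) + B. At s = -4: B = 4·(-4) - 13 = -29. Coeff of s: A = 4
Result: 4/(s + 4) - 29/(s + 4)²


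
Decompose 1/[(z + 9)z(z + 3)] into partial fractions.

Using cover-up method: α = 1/54, β = 1/27, γ = -1/18
Result: (1/54)/(z + 9) + (1/27)/z - (1/18)/(z + 3)


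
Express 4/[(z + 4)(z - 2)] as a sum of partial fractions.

4/(z + 4)(z - 2) = A/(z + 4) + B/(z - 2). A = 4/(-4 - 2) = -2/3, B = 4/(2 + 4) = 2/3
Result: (-2/3)/(z + 4) + (2/3)/(z - 2)


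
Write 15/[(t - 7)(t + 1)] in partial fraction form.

15/(t - 7)(t + 1) = A/(t - 7) + B/(t + 1). A = 15/(7 + 1) = 15/8, B = 15/(-1 - 7) = -15/8
Result: (15/8)/(t - 7) - (15/8)/(t + 1)


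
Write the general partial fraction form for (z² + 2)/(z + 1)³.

Repeated linear factor (power 3): A/(z + 1) + B/(z + 1)² + C/(z + 1)³


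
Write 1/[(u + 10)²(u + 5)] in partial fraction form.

Cover-up at u=-5: γ = 1/(-5 + 10)² = 1/25. Cover-up at u=-10: β = 1/(-10 + 5) = -1/5. Comparing u² coeff: α = -γ = -1/25
Result: (-1/25)/(u + 10) - (1/5)/(u + 10)² + (1/25)/(u + 5)


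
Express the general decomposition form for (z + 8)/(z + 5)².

Repeated linear factor: P/(z + 5) + Q/(z + 5)²


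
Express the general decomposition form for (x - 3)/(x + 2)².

Repeated linear factor: A/(x + 2) + B/(x + 2)²


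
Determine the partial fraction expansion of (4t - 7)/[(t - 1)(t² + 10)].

At t=1: P = (4·1 - 7)/(1² + 10) = -3/11. Q = -P = 3/11, R = 4 - 1·P = 47/11
Result: (-3/11)/(t - 1) + ((3/11)t + 47/11)/(t² + 10)


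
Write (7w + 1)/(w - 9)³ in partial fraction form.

(7w + 1) = P(w - 9)² + Q(w - 9) + R. At w = 9: R = 7·9 + 1 = 64. Coefficients: P = 0, Q = 7
Result: 7/(w - 9)² + 64/(w - 9)³


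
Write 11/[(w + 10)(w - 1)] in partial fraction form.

11/(w + 10)(w - 1) = P/(w + 10) + Q/(w - 1). P = 11/(-10 - 1) = -1, Q = 11/(1 + 10) = 1
Result: -1/(w + 10) + 1/(w - 1)


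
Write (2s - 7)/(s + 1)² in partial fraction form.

(2s - 7) = P(s + 1) + Q. At s = -1: Q = 2·(-1) - 7 = -9. Coeff of s: P = 2
Result: 2/(s + 1) - 9/(s + 1)²


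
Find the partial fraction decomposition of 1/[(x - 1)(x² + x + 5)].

Cover-up at x = 1: α = 1/(1² + 1·1 + 5) = 1/7. Then β = -α = -1/7, γ = -α·(1 + 1) = -2/7
Result: (1/7)/(x - 1) - ((1/7)x + 2/7)/(x² + x + 5)


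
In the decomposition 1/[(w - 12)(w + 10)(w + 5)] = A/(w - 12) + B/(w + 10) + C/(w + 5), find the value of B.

Cover-up at w = -10: B = 1/[(-10 - 12)(-10 + 5)] = 1/[(-22)(-5)] = 1/110


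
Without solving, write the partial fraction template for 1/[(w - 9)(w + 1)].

Distinct linear factors: A/(w - 9) + B/(w + 1)


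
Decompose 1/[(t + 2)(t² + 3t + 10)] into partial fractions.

Cover-up at t = -2: A = 1/((-2)² + 3·(-2) + 10) = 1/8. Then B = -A = -1/8, C = -A·(3 - 2) = -1/8
Result: (1/8)/(t + 2) - ((1/8)t + 1/8)/(t² + 3t + 10)


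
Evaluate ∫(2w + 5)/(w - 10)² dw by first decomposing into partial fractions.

Decompose: P = 2, Q = 2·10 + 5 = 25, so (2w + 5)/(w - 10)² = 2/(w - 10) + 25/(w - 10)². Integrate: ∫ P/(w - 10) dw = 2 ln|(w - 10)|; ∫ Q/(w - 10)² dw = -25/(w - 10). Sum: 2 ln|(w - 10)| - 25/(w - 10) + C


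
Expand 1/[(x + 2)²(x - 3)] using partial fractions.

Cover-up at x=3: γ = 1/(3 + 2)² = 1/25. Cover-up at x=-2: β = 1/(-2 - 3) = -1/5. Comparing x² coeff: α = -γ = -1/25
Result: (-1/25)/(x + 2) - (1/5)/(x + 2)² + (1/25)/(x - 3)


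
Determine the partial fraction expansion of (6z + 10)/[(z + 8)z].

At z=-8: α = (6·(-8) + 10)/(-8 - 0) = 19/4. At z=0: β = (6·0 + 10)/(0 + 8) = 5/4
Result: (19/4)/(z + 8) + (5/4)/z


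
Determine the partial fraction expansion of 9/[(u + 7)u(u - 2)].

Using cover-up method: α = 1/7, β = -9/14, γ = 1/2
Result: (1/7)/(u + 7) - (9/14)/u + (1/2)/(u - 2)


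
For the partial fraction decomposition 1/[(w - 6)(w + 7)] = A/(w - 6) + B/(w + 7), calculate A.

Cover-up at w = 6: A = 1/(6 + 7) = 1/13


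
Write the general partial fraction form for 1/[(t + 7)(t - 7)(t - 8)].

Three distinct linear factors: A/(t + 7) + B/(t - 7) + C/(t - 8)


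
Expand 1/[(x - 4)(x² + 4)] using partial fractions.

Cover-up at x = 4: α = 1/(4² + 4) = 1/20. Then β = -α = -1/20, γ = -α·(0 + 4) = -1/5
Result: (1/20)/(x - 4) - ((1/20)x + 1/5)/(x² + 4)


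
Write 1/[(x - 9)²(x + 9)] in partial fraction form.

Cover-up at x=-9: R = 1/(-9 - 9)² = 1/324. Cover-up at x=9: Q = 1/(9 + 9) = 1/18. Comparing x² coeff: P = -R = -1/324
Result: (-1/324)/(x - 9) + (1/18)/(x - 9)² + (1/324)/(x + 9)


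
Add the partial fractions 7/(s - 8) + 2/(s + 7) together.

Common denominator (s - 8)(s + 7). Numerator: 7(s + 7) + 2(s - 8) = (7s + 49) + (2s - 16) = 9s + 33
Result: (9s + 33)/[(s - 8)(s + 7)]


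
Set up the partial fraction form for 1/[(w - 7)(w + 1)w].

Three distinct linear factors: P/(w - 7) + Q/(w + 1) + R/w


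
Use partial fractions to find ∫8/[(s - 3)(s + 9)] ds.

Decompose: 8/[(s - 3)(s + 9)] = (2/3)/(s - 3) - (2/3)/(s + 9). Integrate each term: (2/3) ln|(s - 3)| - (2/3) ln|(s + 9)| + C


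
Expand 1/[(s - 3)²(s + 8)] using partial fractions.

Cover-up at s=-8: C = 1/(-8 - 3)² = 1/121. Cover-up at s=3: B = 1/(3 + 8) = 1/11. Comparing s² coeff: A = -C = -1/121
Result: (-1/121)/(s - 3) + (1/11)/(s - 3)² + (1/121)/(s + 8)


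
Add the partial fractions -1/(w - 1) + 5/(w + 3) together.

Common denominator (w - 1)(w + 3). Numerator: -1(w + 3) + 5(w - 1) = (-w - 3) + (5w - 5) = 4w - 8
Result: (4w - 8)/[(w - 1)(w + 3)]


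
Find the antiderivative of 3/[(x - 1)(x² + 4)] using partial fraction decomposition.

Cover-up at x=1: α = 3/(1²+4) = 3/5. Coeff matching: β = -3/5, γ = -3/5. Decomposition: (3/5)/(x - 1) - ((3/5)x + 3/5)/(x² + 4). Integrate: linear → ln, quadratic → (1/2)ln + arctan: (3/5) ln|(x - 1)| - (3/10) ln(x² + 4) - (3/10) arctan(x/2) + C


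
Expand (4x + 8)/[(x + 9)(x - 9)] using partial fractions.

At x=-9: α = (4·(-9) + 8)/(-9 - 9) = 14/9. At x=9: β = (4·9 + 8)/(9 + 9) = 22/9
Result: (14/9)/(x + 9) + (22/9)/(x - 9)


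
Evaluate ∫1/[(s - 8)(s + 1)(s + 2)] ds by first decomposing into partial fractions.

Cover-up: A = 1/90, B = -1/9, C = 1/10. Decomposition: (1/90)/(s - 8) - (1/9)/(s + 1) + (1/10)/(s + 2). Integrate each term: (1/90) ln|(s - 8)| - (1/9) ln|(s + 1)| + (1/10) ln|(s + 2)| + C


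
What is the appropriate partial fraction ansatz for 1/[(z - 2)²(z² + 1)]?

Repeated linear + quadratic: P/(z - 2) + Q/(z - 2)² + (Rz + S)/(z² + 1)


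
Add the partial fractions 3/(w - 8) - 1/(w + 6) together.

Common denominator (w - 8)(w + 6). Numerator: 3(w + 6) - 1(w - 8) = (3w + 18) - (w - 8) = 2w + 26
Result: (2w + 26)/[(w - 8)(w + 6)]


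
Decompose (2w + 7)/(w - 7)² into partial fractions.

(2w + 7) = α(w - 7) + β. At w = 7: β = 2·7 + 7 = 21. Coeff of w: α = 2
Result: 2/(w - 7) + 21/(w - 7)²


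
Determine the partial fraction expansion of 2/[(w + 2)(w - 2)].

2/(w + 2)(w - 2) = A/(w + 2) + B/(w - 2). A = 2/(-2 - 2) = -1/2, B = 2/(2 + 2) = 1/2
Result: (-1/2)/(w + 2) + (1/2)/(w - 2)


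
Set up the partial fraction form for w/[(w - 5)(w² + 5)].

Linear + irreducible quadratic: P/(w - 5) + (Qw + R)/(w² + 5)


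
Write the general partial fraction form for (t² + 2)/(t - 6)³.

Repeated linear factor (power 3): P/(t - 6) + Q/(t - 6)² + R/(t - 6)³


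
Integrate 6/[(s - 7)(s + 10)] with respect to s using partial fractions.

Decompose: 6/[(s - 7)(s + 10)] = (6/17)/(s - 7) - (6/17)/(s + 10). Integrate each term: (6/17) ln|(s - 7)| - (6/17) ln|(s + 10)| + C


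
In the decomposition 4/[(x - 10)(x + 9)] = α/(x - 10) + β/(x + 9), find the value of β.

Cover-up at x = -9: β = 4/(-9 - 10) = -4/19


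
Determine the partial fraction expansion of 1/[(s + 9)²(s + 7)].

Cover-up at s=-7: γ = 1/(-7 + 9)² = 1/4. Cover-up at s=-9: β = 1/(-9 + 7) = -1/2. Comparing s² coeff: α = -γ = -1/4
Result: (-1/4)/(s + 9) - (1/2)/(s + 9)² + (1/4)/(s + 7)


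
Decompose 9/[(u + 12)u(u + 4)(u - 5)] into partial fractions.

Using Heaviside cover-up: (-3/544)/(u + 12) - (3/80)/u + (1/32)/(u + 4) + (1/85)/(u - 5)


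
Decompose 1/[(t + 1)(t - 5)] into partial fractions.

1/(t + 1)(t - 5) = A/(t + 1) + B/(t - 5). A = 1/(-1 - 5) = -1/6, B = 1/(5 + 1) = 1/6
Result: (-1/6)/(t + 1) + (1/6)/(t - 5)


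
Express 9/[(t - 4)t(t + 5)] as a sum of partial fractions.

Using cover-up method: P = 1/4, Q = -9/20, R = 1/5
Result: (1/4)/(t - 4) - (9/20)/t + (1/5)/(t + 5)


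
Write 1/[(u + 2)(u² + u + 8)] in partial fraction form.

Cover-up at u = -2: P = 1/((-2)² + 1·(-2) + 8) = 1/10. Then Q = -P = -1/10, R = -P·(1 - 2) = 1/10
Result: (1/10)/(u + 2) - ((1/10)u - 1/10)/(u² + u + 8)


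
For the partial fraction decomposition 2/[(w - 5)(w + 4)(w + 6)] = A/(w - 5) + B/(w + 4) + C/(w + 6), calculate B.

Cover-up at w = -4: B = 2/[(-4 - 5)(-4 + 6)] = 2/[(-9)(2)] = -2/18 = -1/9


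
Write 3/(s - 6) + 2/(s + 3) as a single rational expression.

Common denominator (s - 6)(s + 3). Numerator: 3(s + 3) + 2(s - 6) = (3s + 9) + (2s - 12) = 5s - 3
Result: (5s - 3)/[(s - 6)(s + 3)]


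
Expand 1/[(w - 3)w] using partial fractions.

1/(w - 3)w = P/(w - 3) + Q/w. P = 1/(3 - 0) = 1/3, Q = 1/(0 - 3) = -1/3
Result: (1/3)/(w - 3) - (1/3)/w


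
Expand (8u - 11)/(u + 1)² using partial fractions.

(8u - 11) = P(u + 1) + Q. At u = -1: Q = 8·(-1) - 11 = -19. Coeff of u: P = 8
Result: 8/(u + 1) - 19/(u + 1)²


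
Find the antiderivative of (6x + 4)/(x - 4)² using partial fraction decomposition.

Decompose: A = 6, B = 6·4 + 4 = 28, so (6x + 4)/(x - 4)² = 6/(x - 4) + 28/(x - 4)². Integrate: ∫ A/(x - 4) dx = 6 ln|(x - 4)|; ∫ B/(x - 4)² dx = -28/(x - 4). Sum: 6 ln|(x - 4)| - 28/(x - 4) + C


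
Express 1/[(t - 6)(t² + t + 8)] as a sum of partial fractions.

Cover-up at t = 6: A = 1/(6² + 1·6 + 8) = 1/50. Then B = -A = -1/50, C = -A·(1 + 6) = -7/50
Result: (1/50)/(t - 6) - ((1/50)t + 7/50)/(t² + t + 8)


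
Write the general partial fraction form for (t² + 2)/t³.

Repeated linear factor (power 3): α/t + β/t² + γ/t³


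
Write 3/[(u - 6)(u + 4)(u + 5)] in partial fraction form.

Using cover-up method: P = 3/110, Q = -3/10, R = 3/11
Result: (3/110)/(u - 6) - (3/10)/(u + 4) + (3/11)/(u + 5)


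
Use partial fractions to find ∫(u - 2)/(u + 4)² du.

Decompose: A = 1, B = 1·(-4) - 2 = -6, so (u - 2)/(u + 4)² = 1/(u + 4) - 6/(u + 4)². Integrate: ∫ A/(u + 4) du = ln|(u + 4)|; ∫ B/(u + 4)² du = 6/(u + 4). Sum: ln|(u + 4)| + 6/(u + 4) + C


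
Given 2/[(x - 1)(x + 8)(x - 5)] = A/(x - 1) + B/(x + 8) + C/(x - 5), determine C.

Cover-up at x = 5: C = 2/[(5 - 1)(5 + 8)] = 2/[(4)(13)] = 2/52 = 1/26


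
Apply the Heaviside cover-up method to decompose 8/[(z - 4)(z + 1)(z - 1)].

Cover (z - 4), z=4: P = 8/[(4 + 1)(4 - 1)] = 8/15. Cover (z + 1), z=-1: Q = 8/[(-1 - 4)(-1 - 1)] = 4/5. Cover (z - 1), z=1: R = 8/[(1 - 4)(1 + 1)] = -4/3.
Result: (8/15)/(z - 4) + (4/5)/(z + 1) - (4/3)/(z - 1)
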